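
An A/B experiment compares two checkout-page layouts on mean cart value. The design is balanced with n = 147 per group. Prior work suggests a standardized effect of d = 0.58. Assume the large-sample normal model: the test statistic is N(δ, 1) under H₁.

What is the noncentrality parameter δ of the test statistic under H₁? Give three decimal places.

δ ≈ 4.972

The noncentrality parameter scales effect size by the design's sample-size factor: δ = d·√(n/2) = 0.58 × √(147/2) = 4.9725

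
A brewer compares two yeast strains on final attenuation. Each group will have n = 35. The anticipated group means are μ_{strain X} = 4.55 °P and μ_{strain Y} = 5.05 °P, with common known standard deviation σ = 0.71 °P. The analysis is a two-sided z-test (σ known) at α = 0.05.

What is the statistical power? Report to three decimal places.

Standardized effect: d = |μ_{strain X} − μ_{strain Y}| / σ = |4.55 − 5.05| / 0.71 = 0.7042
Noncentrality parameter: δ = d·√(n/2) = 0.7042 × √(35/2) = 2.9460
Critical value for a two-sided test at α = 0.05: z_{α/2} = 1.960.
Power = Φ(δ − 1.960) + Φ(−δ − 1.960) = Φ(0.986) + Φ(-4.906) = 0.8379 + 0.0000 = 0.8379.

Power ≈ 0.838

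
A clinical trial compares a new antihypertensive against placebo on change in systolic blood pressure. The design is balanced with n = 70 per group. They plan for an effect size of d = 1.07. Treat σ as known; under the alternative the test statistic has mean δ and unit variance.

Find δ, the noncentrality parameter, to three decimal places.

δ = d·√(n/2) = 1.07 × √(70/2) = 6.3302

δ ≈ 6.330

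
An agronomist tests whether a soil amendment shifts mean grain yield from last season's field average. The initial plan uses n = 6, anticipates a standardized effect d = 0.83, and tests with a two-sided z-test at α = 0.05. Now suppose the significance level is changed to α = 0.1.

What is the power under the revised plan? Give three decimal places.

δ = d·√n = 0.83 × √6 = 2.0331 (unchanged). New critical value: z_{0.05} = 1.645.
Revised power = Φ(δ − 1.645) + Φ(−δ − 1.645) = Φ(0.388) + Φ(-3.678) = 0.6511 + 0.0001 = 0.6512.

Power ≈ 0.651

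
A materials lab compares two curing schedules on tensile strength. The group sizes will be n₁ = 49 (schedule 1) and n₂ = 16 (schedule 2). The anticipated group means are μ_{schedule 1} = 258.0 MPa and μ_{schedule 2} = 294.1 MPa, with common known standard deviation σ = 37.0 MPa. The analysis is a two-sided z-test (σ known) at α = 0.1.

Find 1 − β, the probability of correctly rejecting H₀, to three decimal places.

Standardized effect: d = |μ_{schedule 1} − μ_{schedule 2}| / σ = |258.0 − 294.1| / 37.0 = 0.9757
Noncentrality parameter: δ = d / √(1/n₁ + 1/n₂) = 0.9757 / √(1/49 + 1/16) = 3.3885
Critical value for a two-sided test at α = 0.1: z_{α/2} = 1.645.
Power = Φ(δ − 1.645) + Φ(−δ − 1.645) = Φ(1.744) + Φ(-5.033) = 0.9594 + 0.0000 = 0.9594.

Power ≈ 0.959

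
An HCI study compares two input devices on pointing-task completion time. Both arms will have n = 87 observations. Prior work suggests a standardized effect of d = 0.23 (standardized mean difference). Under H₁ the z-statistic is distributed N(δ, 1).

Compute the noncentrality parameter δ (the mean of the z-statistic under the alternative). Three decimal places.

δ ≈ 1.517

δ = d·√(n/2) = 0.23 × √(87/2) = 1.5170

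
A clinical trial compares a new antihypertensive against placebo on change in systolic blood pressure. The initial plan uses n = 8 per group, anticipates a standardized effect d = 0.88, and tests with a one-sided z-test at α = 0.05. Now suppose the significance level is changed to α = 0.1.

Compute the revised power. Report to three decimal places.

δ = d·√(n/2) = 0.88 × √(8/2) = 1.7600 (unchanged). New critical value: z_{0.1} = 1.282.
Revised power = P(Z > 1.282 − δ) = Φ(0.478) = 0.6838.

Power ≈ 0.684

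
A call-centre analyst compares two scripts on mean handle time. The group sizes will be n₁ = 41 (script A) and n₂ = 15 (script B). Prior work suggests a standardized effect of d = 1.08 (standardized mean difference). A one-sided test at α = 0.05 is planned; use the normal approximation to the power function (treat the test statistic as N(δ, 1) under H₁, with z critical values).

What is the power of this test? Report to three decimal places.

Power ≈ 0.973

Noncentrality parameter: δ = d / √(1/n₁ + 1/n₂) = 1.08 / √(1/41 + 1/15) = 3.5790
One-sided α = 0.05 → critical value z_{0.05} = 1.645.
Power = Φ(δ − 1.645) = Φ(1.934) = 0.9735.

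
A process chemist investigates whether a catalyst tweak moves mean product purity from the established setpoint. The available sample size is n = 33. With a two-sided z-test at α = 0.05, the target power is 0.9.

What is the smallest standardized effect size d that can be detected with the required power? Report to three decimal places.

Required noncentrality: δ = z_{0.025} + z_{0.10} = 1.960 + 1.282 = 3.242.
(Lower-tail contribution to power is negligible for δ > 0.)
δ = d·√n ⇒ d = δ/√n = 3.242/√33 = 0.5643.

d ≈ 0.564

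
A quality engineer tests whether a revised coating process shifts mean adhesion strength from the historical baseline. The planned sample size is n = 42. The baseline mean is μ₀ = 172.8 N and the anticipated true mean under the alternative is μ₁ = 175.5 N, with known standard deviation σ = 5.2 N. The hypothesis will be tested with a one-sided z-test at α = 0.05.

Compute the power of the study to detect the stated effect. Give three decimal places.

Standardized effect: d = |μ₁ − μ₀| / σ = |175.5 − 172.8| / 5.2 = 0.5192
Noncentrality parameter: δ = d·√n = 0.5192 × √42 = 3.3650
Critical value for a one-sided test at α = 0.05: z_α = 1.645.
Power = Φ(δ − 1.645) = Φ(1.720) = 0.9573.

Power ≈ 0.957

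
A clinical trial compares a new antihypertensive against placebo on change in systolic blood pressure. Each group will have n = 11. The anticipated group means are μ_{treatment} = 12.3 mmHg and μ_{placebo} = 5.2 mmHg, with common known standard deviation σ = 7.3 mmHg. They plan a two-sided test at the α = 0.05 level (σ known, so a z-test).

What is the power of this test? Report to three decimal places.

Power ≈ 0.626

Standardized effect: d = |μ_{treatment} − μ_{placebo}| / σ = |12.3 − 5.2| / 7.3 = 0.9726
Noncentrality parameter: δ = d·√(n/2) = 0.9726 × √(11/2) = 2.2810
Two-sided α = 0.05 → critical value z_{0.025} = 1.960.
Power = Φ(δ − 1.960) + Φ(−δ − 1.960) = Φ(0.321) + Φ(-4.241) = 0.6259 + 0.0000 = 0.6259.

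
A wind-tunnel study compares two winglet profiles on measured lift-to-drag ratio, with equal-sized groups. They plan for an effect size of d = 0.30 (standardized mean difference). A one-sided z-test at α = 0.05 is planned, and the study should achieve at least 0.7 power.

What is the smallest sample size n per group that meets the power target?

n = 105 per group

Set Φ(δ − 1.645) = 0.7; then δ − 1.645 = Φ⁻¹(0.7) = 0.524, giving δ = 2.169.
δ = d·√(n/2) ⇒ n = 2(δ/d)² = 2 × (2.169 / 0.30)² = 104.57.
Round up to the next whole unit.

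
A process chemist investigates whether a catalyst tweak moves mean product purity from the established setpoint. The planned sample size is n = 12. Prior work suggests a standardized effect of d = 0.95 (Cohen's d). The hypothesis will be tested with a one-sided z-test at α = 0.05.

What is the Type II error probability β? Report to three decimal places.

β ≈ 0.050

Noncentrality parameter: δ = d·√n = 0.95 × √12 = 3.2909
One-sided α = 0.05 → critical value z_{0.05} = 1.645.
Power = Φ(δ − 1.645) = Φ(1.646) = 0.9501.
Type II error: β = 1 − power = 1 − 0.9501 = 0.0499.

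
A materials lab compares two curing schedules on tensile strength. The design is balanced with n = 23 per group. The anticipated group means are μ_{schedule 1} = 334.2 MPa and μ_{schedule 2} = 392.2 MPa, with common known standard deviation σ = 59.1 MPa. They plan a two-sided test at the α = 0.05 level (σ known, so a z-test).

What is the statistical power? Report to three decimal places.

Power ≈ 0.914

Standardized effect: d = |μ_{schedule 1} − μ_{schedule 2}| / σ = |334.2 − 392.2| / 59.1 = 0.9814
Noncentrality parameter: δ = d·√(n/2) = 0.9814 × √(23/2) = 3.3280
Critical value for a two-sided test at α = 0.05: z_{α/2} = 1.960.
Power = Φ(δ − 1.960) + Φ(−δ − 1.960) = Φ(1.368) + Φ(-5.288) = 0.9144 + 0.0000 = 0.9144.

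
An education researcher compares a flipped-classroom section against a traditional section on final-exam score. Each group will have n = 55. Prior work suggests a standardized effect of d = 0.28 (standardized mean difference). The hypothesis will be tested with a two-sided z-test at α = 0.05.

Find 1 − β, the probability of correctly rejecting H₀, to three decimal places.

Power ≈ 0.312

Noncentrality parameter: δ = d·√(n/2) = 0.28 × √(55/2) = 1.4683
Critical value for a two-sided test at α = 0.05: z_{α/2} = 1.960.
Power = Φ(δ − 1.960) + Φ(−δ − 1.960) = Φ(-0.492) + Φ(-3.428) = 0.3115 + 0.0003 = 0.3118.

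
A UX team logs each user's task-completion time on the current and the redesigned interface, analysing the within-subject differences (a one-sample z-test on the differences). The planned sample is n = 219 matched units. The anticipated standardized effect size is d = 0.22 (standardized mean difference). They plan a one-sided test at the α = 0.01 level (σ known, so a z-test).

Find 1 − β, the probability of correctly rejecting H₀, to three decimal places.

Noncentrality parameter: δ = d·√n = 0.22 × √219 = 3.2557
One-sided α = 0.01 → critical value z_{0.01} = 2.326.
Power = P(Z > 2.326 − δ) = Φ(0.929) = 0.8236.

Power ≈ 0.824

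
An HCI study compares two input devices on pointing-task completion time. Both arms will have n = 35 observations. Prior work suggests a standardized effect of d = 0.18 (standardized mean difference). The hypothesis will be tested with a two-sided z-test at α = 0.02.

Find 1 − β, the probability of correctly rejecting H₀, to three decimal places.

Power ≈ 0.059

Noncentrality parameter: λ = d·√(n/2) = 0.18 × √(35/2) = 0.7530
Two-sided α = 0.02 → critical value z_{0.01} = 2.326.
Power = Φ(λ − 2.326) + Φ(−λ − 2.326) = Φ(-1.573) + Φ(-3.079) = 0.0578 + 0.0010 = 0.0589.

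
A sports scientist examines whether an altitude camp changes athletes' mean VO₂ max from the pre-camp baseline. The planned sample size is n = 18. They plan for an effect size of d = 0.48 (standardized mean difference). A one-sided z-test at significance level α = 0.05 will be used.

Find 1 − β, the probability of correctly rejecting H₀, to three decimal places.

Noncentrality parameter: λ = d·√n = 0.48 × √18 = 2.0365
Critical value for a one-sided test at α = 0.05: z_α = 1.645.
Power = P(Z > 1.645 − λ) = Φ(0.392) = 0.6523.

Power ≈ 0.652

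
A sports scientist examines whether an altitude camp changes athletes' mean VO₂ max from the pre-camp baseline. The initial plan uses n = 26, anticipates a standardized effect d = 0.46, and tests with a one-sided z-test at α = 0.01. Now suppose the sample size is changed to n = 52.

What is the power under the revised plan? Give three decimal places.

Power ≈ 0.839

With n = 52: δ = d·√n = 0.46 × √52 = 3.3171. Critical value z_{0.01} = 2.326.
Revised power = P(Z > 2.326 − δ) = Φ(0.991) = 0.8391.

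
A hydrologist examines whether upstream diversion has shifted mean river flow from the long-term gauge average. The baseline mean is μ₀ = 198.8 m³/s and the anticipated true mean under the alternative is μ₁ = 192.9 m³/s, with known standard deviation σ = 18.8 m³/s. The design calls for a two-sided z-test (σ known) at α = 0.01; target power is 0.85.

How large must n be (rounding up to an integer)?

Standardized effect: d = |μ₁ − μ₀| / σ = |192.9 − 198.8| / 18.8 = 0.3138
Set Φ(δ − 2.576) = 0.85; then δ − 2.576 = Φ⁻¹(0.85) = 1.036, giving δ = 3.612.
(For δ > 0 the lower-tail rejection region contributes negligibly to power, so the one-term inversion is standard.)
δ = d·√n ⇒ n = (δ/d)² = (3.612 / 0.3138)² = 132.49.
Round up to the next whole unit.

n = 133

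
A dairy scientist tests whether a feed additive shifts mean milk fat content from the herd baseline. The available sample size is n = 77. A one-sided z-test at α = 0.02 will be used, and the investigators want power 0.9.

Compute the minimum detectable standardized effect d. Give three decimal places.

Need Φ(δ − 2.054) = 0.9, so δ = 2.054 + 1.282 = 3.335.
δ = d·√n ⇒ d = δ/√n = 3.335/√77 = 0.3801.

d ≈ 0.380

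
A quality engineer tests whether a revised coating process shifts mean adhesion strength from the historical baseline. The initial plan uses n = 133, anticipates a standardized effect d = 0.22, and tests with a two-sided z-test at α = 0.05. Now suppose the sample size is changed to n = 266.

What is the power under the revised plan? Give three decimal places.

Power ≈ 0.948

With n = 266: δ = d·√n = 0.22 × √266 = 3.5881. Critical value z_{0.025} = 1.960.
Revised power = Φ(δ − 1.960) + Φ(−δ − 1.960) = Φ(1.628) + Φ(-5.548) = 0.9483 + 0.0000 = 0.9483.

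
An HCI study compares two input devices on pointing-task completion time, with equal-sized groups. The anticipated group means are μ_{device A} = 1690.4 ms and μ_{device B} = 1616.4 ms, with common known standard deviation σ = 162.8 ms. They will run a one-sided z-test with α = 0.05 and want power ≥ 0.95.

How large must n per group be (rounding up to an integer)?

Standardized effect: d = |μ_{device A} − μ_{device B}| / σ = |1690.4 − 1616.4| / 162.8 = 0.4545
For power 0.95 need Φ(δ − z_{0.05}) = 0.95, so δ = z_{0.05} + z_{0.05} = 1.645 + 1.645 = 3.290.
δ = d·√(n/2) ⇒ n = 2(δ/d)² = 2 × (3.290 / 0.4545)² = 104.76.
Rounding up, n = 105 per group.

n = 105 per group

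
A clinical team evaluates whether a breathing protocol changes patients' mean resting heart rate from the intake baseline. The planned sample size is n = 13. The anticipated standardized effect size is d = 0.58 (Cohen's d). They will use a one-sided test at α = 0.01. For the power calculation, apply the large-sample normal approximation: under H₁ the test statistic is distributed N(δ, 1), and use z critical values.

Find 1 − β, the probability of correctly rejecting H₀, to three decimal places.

Noncentrality parameter: δ = d·√n = 0.58 × √13 = 2.0912
Critical value for a one-sided test at α = 0.01: z_α = 2.326.
Power = Φ(δ − 2.326) = Φ(-0.235) = 0.4071.

Power ≈ 0.407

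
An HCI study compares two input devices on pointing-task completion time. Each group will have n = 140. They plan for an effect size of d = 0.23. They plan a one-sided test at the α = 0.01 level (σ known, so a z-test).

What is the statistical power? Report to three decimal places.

Noncentrality parameter: δ = d·√(n/2) = 0.23 × √(140/2) = 1.9243
One-sided α = 0.01 → critical value z_{0.01} = 2.326.
Power = Φ(δ − 2.326) = Φ(-0.402) = 0.3438.

Power ≈ 0.344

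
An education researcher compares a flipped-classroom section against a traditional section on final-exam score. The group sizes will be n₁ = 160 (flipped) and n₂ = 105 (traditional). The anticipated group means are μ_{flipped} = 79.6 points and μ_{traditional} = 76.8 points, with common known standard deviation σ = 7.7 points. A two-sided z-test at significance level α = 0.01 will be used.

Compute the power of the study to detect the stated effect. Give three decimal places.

Standardized effect: d = |μ_{flipped} − μ_{traditional}| / σ = |79.6 − 76.8| / 7.7 = 0.3636
Noncentrality parameter: δ = d / √(1/n₁ + 1/n₂) = 0.3636 / √(1/160 + 1/105) = 2.8953
Critical value for a two-sided test at α = 0.01: z_{α/2} = 2.576.
Power = Φ(δ − 2.576) + Φ(−δ − 2.576) = Φ(0.320) + Φ(-5.471) = 0.6253 + 0.0000 = 0.6253.

Power ≈ 0.625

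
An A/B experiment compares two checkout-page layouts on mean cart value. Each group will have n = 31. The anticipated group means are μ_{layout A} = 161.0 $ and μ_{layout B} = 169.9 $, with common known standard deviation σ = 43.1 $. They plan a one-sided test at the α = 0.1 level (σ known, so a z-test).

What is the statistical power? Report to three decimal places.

Standardized effect: d = |μ_{layout A} − μ_{layout B}| / σ = |161.0 − 169.9| / 43.1 = 0.2065
Noncentrality parameter: δ = d·√(n/2) = 0.2065 × √(31/2) = 0.8130
Critical value for a one-sided test at α = 0.1: z_α = 1.282.
Power = Φ(δ − 1.282) = Φ(-0.469) = 0.3197.

Power ≈ 0.320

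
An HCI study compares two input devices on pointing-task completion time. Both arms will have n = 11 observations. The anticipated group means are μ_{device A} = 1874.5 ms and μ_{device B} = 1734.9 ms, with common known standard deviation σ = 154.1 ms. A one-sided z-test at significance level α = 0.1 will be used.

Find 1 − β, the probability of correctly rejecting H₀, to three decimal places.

Power ≈ 0.800

Standardized effect: d = |μ_{device A} − μ_{device B}| / σ = |1874.5 − 1734.9| / 154.1 = 0.9059
Noncentrality parameter: δ = d·√(n/2) = 0.9059 × √(11/2) = 2.1245
One-sided α = 0.1 → critical value z_{0.1} = 1.282.
Power = P(Z > 1.282 − δ) = Φ(0.843) = 0.8004.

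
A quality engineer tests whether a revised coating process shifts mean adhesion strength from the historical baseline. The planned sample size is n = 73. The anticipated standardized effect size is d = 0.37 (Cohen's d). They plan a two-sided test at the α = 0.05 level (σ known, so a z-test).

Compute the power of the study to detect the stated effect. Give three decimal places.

Noncentrality parameter: δ = d·√n = 0.37 × √73 = 3.1613
Critical value for a two-sided test at α = 0.05: z_{α/2} = 1.960.
Power = Φ(δ − 1.960) + Φ(−δ − 1.960) = Φ(1.201) + Φ(-5.121) = 0.8852 + 0.0000 = 0.8852.

Power ≈ 0.885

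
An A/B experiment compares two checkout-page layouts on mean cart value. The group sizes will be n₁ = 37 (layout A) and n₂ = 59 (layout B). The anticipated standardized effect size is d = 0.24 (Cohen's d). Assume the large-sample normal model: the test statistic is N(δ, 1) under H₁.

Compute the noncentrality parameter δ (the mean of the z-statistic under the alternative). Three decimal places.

The noncentrality parameter scales effect size by the design's sample-size factor: δ = d / √(1/n₁ + 1/n₂) = 0.24 / √(1/37 + 1/59) = 1.1445

δ ≈ 1.144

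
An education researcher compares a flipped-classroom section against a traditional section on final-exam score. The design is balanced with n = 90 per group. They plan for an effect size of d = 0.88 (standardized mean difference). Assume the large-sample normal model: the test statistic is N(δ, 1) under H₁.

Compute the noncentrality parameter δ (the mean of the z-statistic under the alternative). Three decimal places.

δ ≈ 5.903

δ = d·√(n/2) = 0.88 × √(90/2) = 5.9032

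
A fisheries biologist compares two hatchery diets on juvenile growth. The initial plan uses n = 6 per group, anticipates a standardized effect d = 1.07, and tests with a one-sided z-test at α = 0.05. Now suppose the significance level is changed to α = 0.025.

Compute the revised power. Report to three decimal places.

Power ≈ 0.458

δ = d·√(n/2) = 1.07 × √(6/2) = 1.8533 (unchanged). New critical value: z_{0.025} = 1.960.
Revised power = Φ(δ − 1.960) = Φ(-0.107) = 0.4575.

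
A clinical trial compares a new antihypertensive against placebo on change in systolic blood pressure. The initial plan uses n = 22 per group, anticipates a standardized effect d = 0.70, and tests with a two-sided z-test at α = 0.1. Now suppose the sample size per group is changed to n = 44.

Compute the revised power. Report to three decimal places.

With n = 44 per group: δ = d·√(n/2) = 0.70 × √(44/2) = 3.2833. Critical value z_{0.05} = 1.645.
Revised power = Φ(δ − 1.645) + Φ(−δ − 1.645) = Φ(1.638) + Φ(-4.928) = 0.9493 + 0.0000 = 0.9493.

Power ≈ 0.949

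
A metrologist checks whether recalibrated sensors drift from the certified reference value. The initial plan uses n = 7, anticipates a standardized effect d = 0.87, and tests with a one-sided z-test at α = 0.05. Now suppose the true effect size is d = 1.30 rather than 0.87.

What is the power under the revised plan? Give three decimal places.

With d = 1.30: δ = d·√n = 1.30 × √7 = 3.4395. Critical value z_{0.05} = 1.645.
Revised power = Φ(δ − 1.645) = Φ(1.795) = 0.9636.

Power ≈ 0.964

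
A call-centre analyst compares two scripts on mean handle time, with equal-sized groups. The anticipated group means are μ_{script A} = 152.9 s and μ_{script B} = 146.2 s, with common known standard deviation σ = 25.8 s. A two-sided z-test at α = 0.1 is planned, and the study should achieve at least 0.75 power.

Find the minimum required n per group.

n = 160 per group

Standardized effect: d = |μ_{script A} − μ_{script B}| / σ = |152.9 − 146.2| / 25.8 = 0.2597
For power 0.75 need Φ(δ − z_{0.05}) = 0.75, so δ = z_{0.05} + z_{0.25} = 1.645 + 0.674 = 2.319.
(The Φ(−δ − z_{α/2}) term is vanishingly small for δ > 0 and is dropped in the standard sample-size formula.)
δ = d·√(n/2) ⇒ n = 2(δ/d)² = 2 × (2.319 / 0.2597)² = 159.53.
Round up to the next whole unit.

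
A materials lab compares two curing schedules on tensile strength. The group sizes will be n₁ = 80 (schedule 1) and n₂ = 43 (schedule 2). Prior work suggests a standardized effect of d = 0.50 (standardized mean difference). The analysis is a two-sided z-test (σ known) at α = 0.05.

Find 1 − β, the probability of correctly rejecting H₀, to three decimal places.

Power ≈ 0.753

Noncentrality parameter: δ = d / √(1/n₁ + 1/n₂) = 0.50 / √(1/80 + 1/43) = 2.6442
Two-sided α = 0.05 → critical value z_{0.025} = 1.960.
Power = Φ(δ − 1.960) + Φ(−δ − 1.960) = Φ(0.684) + Φ(-4.604) = 0.7531 + 0.0000 = 0.7531.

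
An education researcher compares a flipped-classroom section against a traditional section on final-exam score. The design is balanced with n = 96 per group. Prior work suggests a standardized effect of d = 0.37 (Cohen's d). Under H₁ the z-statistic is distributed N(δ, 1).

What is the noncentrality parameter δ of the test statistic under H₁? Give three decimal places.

δ ≈ 2.563

The noncentrality parameter scales effect size by the design's sample-size factor: δ = d·√(n/2) = 0.37 × √(96/2) = 2.5634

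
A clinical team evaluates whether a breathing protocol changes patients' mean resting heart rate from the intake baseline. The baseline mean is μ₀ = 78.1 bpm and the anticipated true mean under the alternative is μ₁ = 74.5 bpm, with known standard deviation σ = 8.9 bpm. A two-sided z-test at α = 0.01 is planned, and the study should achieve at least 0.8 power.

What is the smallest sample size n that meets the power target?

n = 72

Standardized effect: d = |μ₁ − μ₀| / σ = |74.5 − 78.1| / 8.9 = 0.4045
Set Φ(δ − 2.576) = 0.8; then δ − 2.576 = Φ⁻¹(0.8) = 0.842, giving δ = 3.417.
(For δ > 0 the lower-tail rejection region contributes negligibly to power, so the one-term inversion is standard.)
δ = d·√n ⇒ n = (δ/d)² = (3.417 / 0.4045)² = 71.38.
Round up to the next whole unit.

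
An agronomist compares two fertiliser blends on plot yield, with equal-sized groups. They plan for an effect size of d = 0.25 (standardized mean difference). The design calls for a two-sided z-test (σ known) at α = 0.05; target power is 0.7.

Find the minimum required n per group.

Set Φ(δ − 1.960) = 0.7; then δ − 1.960 = Φ⁻¹(0.7) = 0.524, giving δ = 2.484.
(Ignoring the negligible lower-tail rejection probability gives the usual closed-form inversion.)
δ = d·√(n/2) ⇒ n = 2(δ/d)² = 2 × (2.484 / 0.25)² = 197.51.
Round up to the next whole unit.

n = 198 per group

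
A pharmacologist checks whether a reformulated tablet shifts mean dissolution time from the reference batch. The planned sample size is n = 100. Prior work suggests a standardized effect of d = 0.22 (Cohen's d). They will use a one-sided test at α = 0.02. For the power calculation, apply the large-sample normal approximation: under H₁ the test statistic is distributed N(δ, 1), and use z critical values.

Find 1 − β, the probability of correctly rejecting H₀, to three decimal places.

Power ≈ 0.558

Noncentrality parameter: δ = d·√n = 0.22 × √100 = 2.2000
Critical value for a one-sided test at α = 0.02: z_α = 2.054.
Power = Φ(δ − 2.054) = Φ(0.146) = 0.5581.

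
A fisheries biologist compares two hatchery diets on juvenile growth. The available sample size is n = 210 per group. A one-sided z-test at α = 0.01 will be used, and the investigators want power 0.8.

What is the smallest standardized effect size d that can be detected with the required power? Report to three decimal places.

d ≈ 0.309

Need Φ(δ − 2.326) = 0.8, so δ = 2.326 + 0.842 = 3.168.
δ = d·√(n/2) ⇒ d = δ/√(n/2) = 3.168/√(210/2) = 0.3092.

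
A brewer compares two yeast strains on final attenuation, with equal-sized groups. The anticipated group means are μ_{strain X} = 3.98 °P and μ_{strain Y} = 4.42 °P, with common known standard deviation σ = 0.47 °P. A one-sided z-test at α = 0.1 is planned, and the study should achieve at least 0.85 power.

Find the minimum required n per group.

Standardized effect: d = |μ_{strain X} − μ_{strain Y}| / σ = |3.98 − 4.42| / 0.47 = 0.9362
For power 0.85 need Φ(δ − z_{0.1}) = 0.85, so δ = z_{0.1} + z_{0.15} = 1.282 + 1.036 = 2.318.
δ = d·√(n/2) ⇒ n = 2(δ/d)² = 2 × (2.318 / 0.9362)² = 12.26.
Rounding up, n = 13 per group.

n = 13 per group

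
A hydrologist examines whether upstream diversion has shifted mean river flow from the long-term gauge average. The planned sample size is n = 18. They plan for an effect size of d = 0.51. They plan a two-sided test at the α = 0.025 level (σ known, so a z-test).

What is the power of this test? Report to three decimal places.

Noncentrality parameter: δ = d·√n = 0.51 × √18 = 2.1637
Two-sided α = 0.025 → critical value z_{0.0125} = 2.241.
Power = Φ(δ − 2.241) + Φ(−δ − 2.241) = Φ(-0.078) + Φ(-4.405) = 0.4691 + 0.0000 = 0.4691.

Power ≈ 0.469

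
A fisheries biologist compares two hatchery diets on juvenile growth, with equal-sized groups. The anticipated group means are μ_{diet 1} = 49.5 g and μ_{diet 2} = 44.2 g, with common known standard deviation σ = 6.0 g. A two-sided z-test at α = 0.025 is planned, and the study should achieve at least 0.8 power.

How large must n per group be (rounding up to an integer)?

Standardized effect: d = |μ_{diet 1} − μ_{diet 2}| / σ = |49.5 − 44.2| / 6.0 = 0.8833
For power 0.8 need Φ(δ − z_{0.0125}) = 0.8, so δ = z_{0.0125} + z_{0.20} = 2.241 + 0.842 = 3.083.
(For δ > 0 the lower-tail rejection region contributes negligibly to power, so the one-term inversion is standard.)
δ = d·√(n/2) ⇒ n = 2(δ/d)² = 2 × (3.083 / 0.8833)² = 24.36.
Round up to the next whole unit.

n = 25 per group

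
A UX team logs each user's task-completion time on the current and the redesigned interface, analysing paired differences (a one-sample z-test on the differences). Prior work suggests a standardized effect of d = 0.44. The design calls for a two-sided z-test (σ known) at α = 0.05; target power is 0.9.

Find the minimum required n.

n = 55

Set Φ(δ − 1.960) = 0.9; then δ − 1.960 = Φ⁻¹(0.9) = 1.282, giving δ = 3.242.
(For δ > 0 the lower-tail rejection region contributes negligibly to power, so the one-term inversion is standard.)
δ = d·√n ⇒ n = (δ/d)² = (3.242 / 0.44)² = 54.27.
Rounding up, n = 55.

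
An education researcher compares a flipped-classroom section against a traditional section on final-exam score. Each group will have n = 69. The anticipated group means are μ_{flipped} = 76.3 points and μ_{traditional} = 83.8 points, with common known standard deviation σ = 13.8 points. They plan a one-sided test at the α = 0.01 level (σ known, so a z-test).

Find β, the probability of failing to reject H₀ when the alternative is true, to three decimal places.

Standardized effect: d = |μ_{flipped} − μ_{traditional}| / σ = |76.3 − 83.8| / 13.8 = 0.5435
Noncentrality parameter: δ = d·√(n/2) = 0.5435 × √(69/2) = 3.1922
Critical value for a one-sided test at α = 0.01: z_α = 2.326.
Power = P(Z > 2.326 − δ) = Φ(0.866) = 0.8067.
Type II error: β = 1 − power = 1 − 0.8067 = 0.1933.

β ≈ 0.193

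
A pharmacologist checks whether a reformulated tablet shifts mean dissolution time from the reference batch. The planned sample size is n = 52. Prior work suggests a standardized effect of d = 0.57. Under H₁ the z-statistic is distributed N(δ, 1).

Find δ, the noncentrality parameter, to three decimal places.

δ ≈ 4.110

δ = d·√n = 0.57 × √52 = 4.1103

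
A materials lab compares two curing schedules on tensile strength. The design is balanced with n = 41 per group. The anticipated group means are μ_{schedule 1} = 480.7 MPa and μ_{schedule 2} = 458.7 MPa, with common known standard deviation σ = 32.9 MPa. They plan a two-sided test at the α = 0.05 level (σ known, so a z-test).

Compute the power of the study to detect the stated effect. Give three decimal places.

Standardized effect: d = |μ_{schedule 1} − μ_{schedule 2}| / σ = |480.7 − 458.7| / 32.9 = 0.6687
Noncentrality parameter: δ = d·√(n/2) = 0.6687 × √(41/2) = 3.0276
Critical value for a two-sided test at α = 0.05: z_{α/2} = 1.960.
Power = Φ(δ − 1.960) + Φ(−δ − 1.960) = Φ(1.068) + Φ(-4.988) = 0.8572 + 0.0000 = 0.8572.

Power ≈ 0.857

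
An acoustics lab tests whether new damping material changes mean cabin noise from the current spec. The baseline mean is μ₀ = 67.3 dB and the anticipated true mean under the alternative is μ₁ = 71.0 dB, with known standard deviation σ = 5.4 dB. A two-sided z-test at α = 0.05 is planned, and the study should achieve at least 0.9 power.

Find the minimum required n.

n = 23

Standardized effect: d = |μ₁ − μ₀| / σ = |71.0 − 67.3| / 5.4 = 0.6852
For power 0.9 need Φ(δ − z_{0.025}) = 0.9, so δ = z_{0.025} + z_{0.10} = 1.960 + 1.282 = 3.242.
(Ignoring the negligible lower-tail rejection probability gives the usual closed-form inversion.)
δ = d·√n ⇒ n = (δ/d)² = (3.242 / 0.6852)² = 22.38.
Round up to the next whole unit.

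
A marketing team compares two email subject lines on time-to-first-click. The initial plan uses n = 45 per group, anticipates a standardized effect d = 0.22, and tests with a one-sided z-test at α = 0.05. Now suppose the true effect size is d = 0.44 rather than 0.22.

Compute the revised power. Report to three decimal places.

With d = 0.44: δ = d·√(n/2) = 0.44 × √(45/2) = 2.0871. Critical value z_{0.05} = 1.645.
Revised power = Φ(δ − 1.645) = Φ(0.442) = 0.6708.

Power ≈ 0.671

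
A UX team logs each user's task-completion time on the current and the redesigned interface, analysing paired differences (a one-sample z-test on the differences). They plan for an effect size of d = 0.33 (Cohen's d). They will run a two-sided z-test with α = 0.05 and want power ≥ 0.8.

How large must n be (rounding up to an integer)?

n = 73

Set Φ(δ − 1.960) = 0.8; then δ − 1.960 = Φ⁻¹(0.8) = 0.842, giving δ = 2.802.
(Ignoring the negligible lower-tail rejection probability gives the usual closed-form inversion.)
δ = d·√n ⇒ n = (δ/d)² = (2.802 / 0.33)² = 72.07.
Rounding up, n = 73.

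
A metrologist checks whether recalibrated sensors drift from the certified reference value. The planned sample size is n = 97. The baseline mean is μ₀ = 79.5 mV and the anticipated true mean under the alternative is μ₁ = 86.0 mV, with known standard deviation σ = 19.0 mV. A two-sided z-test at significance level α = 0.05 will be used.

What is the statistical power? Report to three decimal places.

Standardized effect: d = |μ₁ − μ₀| / σ = |86.0 − 79.5| / 19.0 = 0.3421
Noncentrality parameter: δ = d·√n = 0.3421 × √97 = 3.3693
Critical value for a two-sided test at α = 0.05: z_{α/2} = 1.960.
Power = Φ(δ − 1.960) + Φ(−δ − 1.960) = Φ(1.409) + Φ(-5.329) = 0.9206 + 0.0000 = 0.9206.

Power ≈ 0.921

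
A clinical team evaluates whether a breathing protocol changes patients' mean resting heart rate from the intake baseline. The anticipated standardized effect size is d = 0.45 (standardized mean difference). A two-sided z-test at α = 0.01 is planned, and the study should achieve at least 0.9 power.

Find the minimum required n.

n = 74

Set Φ(δ − 2.576) = 0.9; then δ − 2.576 = Φ⁻¹(0.9) = 1.282, giving δ = 3.857.
(For δ > 0 the lower-tail rejection region contributes negligibly to power, so the one-term inversion is standard.)
δ = d·√n ⇒ n = (δ/d)² = (3.857 / 0.45)² = 73.48.
Rounding up, n = 74.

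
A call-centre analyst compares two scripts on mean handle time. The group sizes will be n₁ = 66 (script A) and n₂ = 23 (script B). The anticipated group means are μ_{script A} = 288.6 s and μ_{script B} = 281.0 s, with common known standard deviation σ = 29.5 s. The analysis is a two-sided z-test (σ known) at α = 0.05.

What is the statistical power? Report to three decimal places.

Standardized effect: d = |μ_{script A} − μ_{script B}| / σ = |288.6 − 281.0| / 29.5 = 0.2576
Noncentrality parameter: δ = d / √(1/n₁ + 1/n₂) = 0.2576 / √(1/66 + 1/23) = 1.0640
Critical value for a two-sided test at α = 0.05: z_{α/2} = 1.960.
Power = Φ(δ − 1.960) + Φ(−δ − 1.960) = Φ(-0.896) + Φ(-3.024) = 0.1851 + 0.0012 = 0.1864.

Power ≈ 0.186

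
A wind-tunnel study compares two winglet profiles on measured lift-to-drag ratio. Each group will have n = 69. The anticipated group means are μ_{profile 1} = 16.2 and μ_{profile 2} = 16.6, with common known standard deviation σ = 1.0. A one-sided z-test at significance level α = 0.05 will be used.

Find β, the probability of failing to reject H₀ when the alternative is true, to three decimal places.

β ≈ 0.241

Standardized effect: d = |μ_{profile 1} − μ_{profile 2}| / σ = |16.2 − 16.6| / 1.0 = 0.4000
Noncentrality parameter: δ = d·√(n/2) = 0.4000 × √(69/2) = 2.3495
Critical value for a one-sided test at α = 0.05: z_α = 1.645.
Power = P(Z > 1.645 − δ) = Φ(0.705) = 0.7595.
Type II error: β = 1 − power = 1 − 0.7595 = 0.2405.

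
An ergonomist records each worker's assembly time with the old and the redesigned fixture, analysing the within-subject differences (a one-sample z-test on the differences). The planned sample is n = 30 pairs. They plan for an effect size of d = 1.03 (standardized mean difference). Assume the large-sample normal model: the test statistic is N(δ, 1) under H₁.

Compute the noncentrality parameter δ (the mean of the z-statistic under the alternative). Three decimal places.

δ ≈ 5.642

The noncentrality parameter scales effect size by the design's sample-size factor: δ = d·√n = 1.03 × √30 = 5.6415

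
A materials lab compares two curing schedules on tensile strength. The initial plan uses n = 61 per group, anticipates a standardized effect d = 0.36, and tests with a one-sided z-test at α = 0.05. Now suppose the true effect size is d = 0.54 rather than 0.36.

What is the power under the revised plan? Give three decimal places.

With d = 0.54: δ = d·√(n/2) = 0.54 × √(61/2) = 2.9822. Critical value z_{0.05} = 1.645.
Revised power = Φ(δ − 1.645) = Φ(1.337) = 0.9095.

Power ≈ 0.909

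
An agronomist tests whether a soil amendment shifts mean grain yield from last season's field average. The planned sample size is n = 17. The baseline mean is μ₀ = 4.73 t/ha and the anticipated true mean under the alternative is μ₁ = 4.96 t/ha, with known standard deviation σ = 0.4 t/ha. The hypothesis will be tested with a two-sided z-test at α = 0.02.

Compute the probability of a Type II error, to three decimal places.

Standardized effect: d = |μ₁ − μ₀| / σ = |4.96 − 4.73| / 0.4 = 0.5750
Noncentrality parameter: λ = d·√n = 0.5750 × √17 = 2.3708
Critical value for a two-sided test at α = 0.02: z_{α/2} = 2.326.
Power = Φ(λ − 2.326) + Φ(−λ − 2.326) = Φ(0.044) + Φ(-4.697) = 0.5177 + 0.0000 = 0.5177.
Type II error: β = 1 − power = 1 − 0.5177 = 0.4823.

β ≈ 0.482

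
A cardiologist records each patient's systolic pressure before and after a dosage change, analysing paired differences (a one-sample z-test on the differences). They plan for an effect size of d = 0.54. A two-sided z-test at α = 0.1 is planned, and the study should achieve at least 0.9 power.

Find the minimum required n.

n = 30

For power 0.9 need Φ(δ − z_{0.05}) = 0.9, so δ = z_{0.05} + z_{0.10} = 1.645 + 1.282 = 2.926.
(For δ > 0 the lower-tail rejection region contributes negligibly to power, so the one-term inversion is standard.)
δ = d·√n ⇒ n = (δ/d)² = (2.926 / 0.54)² = 29.37.
Round up to the next whole unit.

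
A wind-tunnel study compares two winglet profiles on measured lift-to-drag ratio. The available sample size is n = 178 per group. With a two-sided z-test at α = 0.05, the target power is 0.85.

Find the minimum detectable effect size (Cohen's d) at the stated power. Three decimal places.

Need Φ(δ − 1.960) = 0.85, so δ = 1.960 + 1.036 = 2.996.
(The second rejection-region term Φ(−δ − z_{α/2}) is negligible and dropped.)
δ = d·√(n/2) ⇒ d = δ/√(n/2) = 2.996/√(178/2) = 0.3176.

d ≈ 0.318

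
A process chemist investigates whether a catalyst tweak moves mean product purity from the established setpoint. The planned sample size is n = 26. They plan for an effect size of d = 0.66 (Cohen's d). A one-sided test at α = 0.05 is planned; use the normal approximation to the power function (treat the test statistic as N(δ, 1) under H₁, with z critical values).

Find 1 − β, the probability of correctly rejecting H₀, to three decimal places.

Power ≈ 0.957

Noncentrality parameter: δ = d·√n = 0.66 × √26 = 3.3654
One-sided α = 0.05 → critical value z_{0.05} = 1.645.
Power = P(Z > 1.645 − δ) = Φ(1.720) = 0.9573.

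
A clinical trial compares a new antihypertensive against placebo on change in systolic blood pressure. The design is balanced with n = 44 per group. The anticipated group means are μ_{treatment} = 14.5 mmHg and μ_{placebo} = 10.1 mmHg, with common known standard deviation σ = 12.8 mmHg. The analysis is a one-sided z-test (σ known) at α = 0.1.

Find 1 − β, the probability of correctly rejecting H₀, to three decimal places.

Power ≈ 0.630

Standardized effect: d = |μ_{treatment} − μ_{placebo}| / σ = |14.5 − 10.1| / 12.8 = 0.3438
Noncentrality parameter: δ = d·√(n/2) = 0.3438 × √(44/2) = 1.6123
One-sided α = 0.1 → critical value z_{0.1} = 1.282.
Power = P(Z > 1.282 − δ) = Φ(0.331) = 0.6296.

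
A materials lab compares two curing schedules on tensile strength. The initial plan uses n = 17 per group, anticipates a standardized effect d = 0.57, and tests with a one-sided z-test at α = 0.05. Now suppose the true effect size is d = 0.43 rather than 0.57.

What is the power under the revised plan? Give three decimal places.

With d = 0.43: δ = d·√(n/2) = 0.43 × √(17/2) = 1.2537. Critical value z_{0.05} = 1.645.
Revised power = P(Z > 1.645 − δ) = Φ(-0.391) = 0.3478.

Power ≈ 0.348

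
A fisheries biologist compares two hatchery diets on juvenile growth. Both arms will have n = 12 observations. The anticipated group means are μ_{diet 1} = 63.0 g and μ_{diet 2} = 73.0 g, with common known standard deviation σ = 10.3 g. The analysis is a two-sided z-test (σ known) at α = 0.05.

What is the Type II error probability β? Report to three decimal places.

Standardized effect: d = |μ_{diet 1} − μ_{diet 2}| / σ = |63.0 − 73.0| / 10.3 = 0.9709
Noncentrality parameter: δ = d·√(n/2) = 0.9709 × √(12/2) = 2.3781
Critical value for a two-sided test at α = 0.05: z_{α/2} = 1.960.
Power = Φ(δ − 1.960) + Φ(−δ − 1.960) = Φ(0.418) + Φ(-4.338) = 0.6621 + 0.0000 = 0.6621.
Type II error: β = 1 − power = 1 − 0.6621 = 0.3379.

β ≈ 0.338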